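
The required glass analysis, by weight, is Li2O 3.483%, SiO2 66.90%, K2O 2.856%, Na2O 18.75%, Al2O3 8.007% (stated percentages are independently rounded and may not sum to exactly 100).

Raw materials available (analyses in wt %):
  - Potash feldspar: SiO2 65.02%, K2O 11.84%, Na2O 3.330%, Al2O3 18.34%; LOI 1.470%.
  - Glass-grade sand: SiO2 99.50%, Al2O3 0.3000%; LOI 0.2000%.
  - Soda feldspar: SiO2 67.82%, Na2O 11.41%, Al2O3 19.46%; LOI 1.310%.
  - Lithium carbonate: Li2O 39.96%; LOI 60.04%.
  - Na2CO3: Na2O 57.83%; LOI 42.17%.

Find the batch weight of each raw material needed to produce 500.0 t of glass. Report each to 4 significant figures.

Batch per 500.0 t glass:
  Potash feldspar: 120.6 t
  Glass-grade sand: 196.7 t
  Soda feldspar: 89.03 t
  Lithium carbonate: 43.58 t
  Na2CO3: 137.6 t
Total batch = 587.5 t; LOI loss = 87.52 t; yield = 85.10%

In-progress results are shown, with 4-significant-figure rounding, on the page; the working math maintains full float precision through every step. Each reported result is rounded exactly once. The derived quantities, which include LOI, totals, the five compositions, the yield, net glass mass, are recomputed in full precision, as quoted within the question or the answer, starting from the weights on 500.0 t of glass.
Target oxide masses per 500.0 t glass:
  Li2O: 3.483% × 500.0 = 17.42 t
  SiO2: 66.90% × 500.0 = 334.5 t
  K2O: 2.856% × 500.0 = 14.28 t
  Na2O: 18.75% × 500.0 = 93.75 t
  Al2O3: 8.007% × 500.0 = 40.03 t
Oxide-by-oxide audit per the reported batch figures, versus the basis set out (each sum matches its target mass up to rounding of the answer):
  Li2O: 43.58·0.3996 = 17.41 t (target 17.42 t)
  SiO2: 120.6·0.6502 + 196.7·0.9950 + 89.03·0.6782 = 334.5 t (target 334.5 t)
  K2O: 120.6·0.1184 = 14.28 t (target 14.28 t)
  Na2O: 120.6·0.03330 + 89.03·0.1141 + 137.6·0.5783 = 93.75 t (target 93.75 t)
  Al2O3: 120.6·0.1834 + 196.7·0.003000 + 89.03·0.1946 = 40.03 t (target 40.03 t)
Mass balance on the glass: total batch − LOI = 500.0 t (the Σ of target masses is 500.0 t; with the basis standing at 500.0 t — deltas are rounding alone).
Summing the batch: Σ batch = 587.5 t; ignition loss, Σ(batch × LOI) = 87.52 t; the yield ratio, glass ÷ batch: 85.10%.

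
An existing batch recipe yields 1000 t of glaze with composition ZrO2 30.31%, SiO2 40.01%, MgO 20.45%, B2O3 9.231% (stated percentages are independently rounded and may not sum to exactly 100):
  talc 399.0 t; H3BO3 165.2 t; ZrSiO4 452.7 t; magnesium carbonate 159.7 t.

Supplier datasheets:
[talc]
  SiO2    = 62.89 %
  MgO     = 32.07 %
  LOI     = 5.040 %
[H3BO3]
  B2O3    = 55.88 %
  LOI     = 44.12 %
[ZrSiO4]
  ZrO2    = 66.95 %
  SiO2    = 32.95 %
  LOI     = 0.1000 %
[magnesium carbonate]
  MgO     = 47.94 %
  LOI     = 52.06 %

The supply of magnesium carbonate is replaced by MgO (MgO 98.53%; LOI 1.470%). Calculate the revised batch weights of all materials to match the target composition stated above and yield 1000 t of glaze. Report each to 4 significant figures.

Values along the way are printed rounded to 4 significant figures. Every computation maintains exact precision all the way through — each reported value is rounded only once; derived quantities (totals, net glass mass, the four compositions, yield, LOI) are rebuilt in exact precision starting from the weights on 1000 t of glass precisely as stated by question or answer.
Oxide-by-oxide targets in 1000 t glaze:
  ZrO2: 30.31% × 1000 = 303.1 t
  SiO2: 40.01% × 1000 = 400.1 t
  MgO: 20.45% × 1000 = 204.5 t
  B2O3: 9.231% × 1000 = 92.31 t
A balance pass over the oxides, from the weights as reported, under the basis named above (every target is met by its sum modulo rounding of the values):
  ZrO2: 452.7·0.6695 = 303.1 t (target 303.1 t)
  SiO2: 399.0·0.6289 + 452.7·0.3295 = 400.1 t (target 400.1 t)
  MgO: 399.0·0.3207 + 77.68·0.9853 = 204.5 t (target 204.5 t)
  B2O3: 165.2·0.5588 = 92.31 t (target 92.31 t)
Auditing the glass mass value: batch Σ − ignition loss = 1000 t (targets for the oxides total 1000 t; the stated basis being 1000 t — differing by rounding only).
Batch total: Σ batch = 1095 t; Σ batch·LOI gives LOI loss = 94.59 t; as yield: glass ÷ batch → 91.36%.

Revised batch per 1000 t glaze:
  talc: 399.0 t
  H3BO3: 165.2 t
  ZrSiO4: 452.7 t
  MgO: 77.68 t
Total batch = 1095 t; LOI loss = 94.59 t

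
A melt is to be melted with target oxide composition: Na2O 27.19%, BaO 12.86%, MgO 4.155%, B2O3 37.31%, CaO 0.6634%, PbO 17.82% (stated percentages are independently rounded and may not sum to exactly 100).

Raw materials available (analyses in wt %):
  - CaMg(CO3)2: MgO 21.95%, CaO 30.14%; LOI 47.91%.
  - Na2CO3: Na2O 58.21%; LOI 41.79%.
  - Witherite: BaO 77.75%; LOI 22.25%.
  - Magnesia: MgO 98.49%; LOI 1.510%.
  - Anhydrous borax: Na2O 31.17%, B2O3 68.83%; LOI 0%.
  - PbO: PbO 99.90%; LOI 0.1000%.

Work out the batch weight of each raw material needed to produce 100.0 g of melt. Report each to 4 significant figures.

All internal work maintains exact precision at every stage — in-progress results are rounded off to 4 significant figures when quoted — each reported number takes a single rounding; all derived quantities, which include the totals, six oxide percentages, yield, net glass mass, LOI, are recomputed at exact precision, exactly as shown in either problem or answer, using the weight values for 100.0 g of glass.
Oxide mass targets, per 100.0 g melt:
  Na2O: 27.19% × 100.0 = 27.19 g
  BaO: 12.86% × 100.0 = 12.86 g
  MgO: 4.155% × 100.0 = 4.155 g
  B2O3: 37.31% × 100.0 = 37.31 g
  CaO: 0.6634% × 100.0 = 0.6634 g
  PbO: 17.82% × 100.0 = 17.82 g
Sums-versus-targets review from the weights as reported, relative to the basis at hand (every target is met by its sum within answer rounding):
  Na2O: 17.68·0.5821 + 54.21·0.3117 = 27.19 g (target 27.19 g)
  BaO: 16.54·0.7775 = 12.86 g (target 12.86 g)
  MgO: 2.201·0.2195 + 3.728·0.9849 = 4.155 g (target 4.155 g)
  B2O3: 54.21·0.6883 = 37.31 g (target 37.31 g)
  CaO: 2.201·0.3014 = 0.6634 g (target 0.6634 g)
  PbO: 17.84·0.9990 = 17.82 g (target 17.82 g)
The glass-mass cross-check: the batch minus its LOI: 100.0 g (the Σ of target masses is 100.0 g; versus the stated basis of 100.0 g — any gap is answer rounding).
Adding the batch up: Σ batch = 112.2 g; LOI loss = Σ batch·LOI = 12.20 g; yield = glass ÷ total batch = 89.13%.

Batch per 100.0 g melt:
  CaMg(CO3)2: 2.201 g
  Na2CO3: 17.68 g
  Witherite: 16.54 g
  Magnesia: 3.728 g
  Anhydrous borax: 54.21 g
  PbO: 17.84 g
Total batch = 112.2 g; LOI loss = 12.20 g; yield = 89.13%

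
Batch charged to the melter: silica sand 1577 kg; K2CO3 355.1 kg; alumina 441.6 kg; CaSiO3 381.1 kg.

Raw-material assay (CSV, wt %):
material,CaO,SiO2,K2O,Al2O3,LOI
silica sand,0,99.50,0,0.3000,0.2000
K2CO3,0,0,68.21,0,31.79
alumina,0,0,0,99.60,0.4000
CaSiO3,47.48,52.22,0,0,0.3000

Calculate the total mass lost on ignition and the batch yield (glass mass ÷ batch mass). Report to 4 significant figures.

Values along the way appear (rounded to four significant figures) in the printout — each numeric step runs at full precision end to end; a single rounding completes every reported number — the derived quantities (yield, glass mass, LOI, four oxide percentages, totals) are carried at full precision from the weighed amounts at 2636 kg of glass, as given in the question or the answer.
Material-by-material LOI:
  silica sand: 1577 × 0.002000 = 3.154 kg
  K2CO3: 355.1 × 0.3179 = 112.9 kg
  alumina: 441.6 × 0.004000 = 1.766 kg
  CaSiO3: 381.1 × 0.003000 = 1.143 kg
Total LOI = 118.9 kg
Glass = batch − LOI = 2755 − 118.9 = 2636 kg

LOI loss = 118.9 kg; glass = 2636 kg; yield = 95.68%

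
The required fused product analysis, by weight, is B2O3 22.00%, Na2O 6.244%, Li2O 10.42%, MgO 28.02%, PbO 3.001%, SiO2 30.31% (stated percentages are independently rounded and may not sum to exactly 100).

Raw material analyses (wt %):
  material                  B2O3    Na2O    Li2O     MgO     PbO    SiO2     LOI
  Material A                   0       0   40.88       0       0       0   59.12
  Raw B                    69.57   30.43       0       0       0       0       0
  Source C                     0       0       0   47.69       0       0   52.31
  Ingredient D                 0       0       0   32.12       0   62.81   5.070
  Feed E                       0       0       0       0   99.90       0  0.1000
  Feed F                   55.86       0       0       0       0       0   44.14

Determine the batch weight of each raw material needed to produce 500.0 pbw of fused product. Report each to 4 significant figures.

Batch per 500.0 pbw fused product:
  Material A: 127.4 pbw
  Raw B: 102.6 pbw
  Source C: 131.3 pbw
  Ingredient D: 241.3 pbw
  Feed E: 15.02 pbw
  Feed F: 69.14 pbw
Total batch = 686.8 pbw; LOI loss = 186.8 pbw; yield = 72.80%

The working math maintains exact precision all the way through. Values along the way are displayed with 4-significant-digit rounding within the worked lines; every reported value is rounded exactly once. Derived quantities (the yield, net glass mass, the six compositions, ignition loss, totals) are recomputed in exact precision from the weighed amounts per 500.0 pbw of glass, exactly as printed in problem or answer.
The oxide mass targets at 500.0 pbw fused product:
  B2O3: 22.00% × 500.0 = 110.0 pbw
  Na2O: 6.244% × 500.0 = 31.22 pbw
  Li2O: 10.42% × 500.0 = 52.10 pbw
  MgO: 28.02% × 500.0 = 140.1 pbw
  PbO: 3.001% × 500.0 = 15.00 pbw
  SiO2: 30.31% × 500.0 = 151.6 pbw
Per-oxide balance check on the weights just shown, for the quoted basis mass (oxide sums agree with the targets once rounding is allowed for):
  B2O3: 102.6·0.6957 + 69.14·0.5586 = 110.0 pbw (target 110.0 pbw)
  Na2O: 102.6·0.3043 = 31.22 pbw (target 31.22 pbw)
  Li2O: 127.4·0.4088 = 52.08 pbw (target 52.10 pbw)
  MgO: 131.3·0.4769 + 241.3·0.3212 = 140.1 pbw (target 140.1 pbw)
  PbO: 15.02·0.9990 = 15.00 pbw (target 15.00 pbw)
  SiO2: 241.3·0.6281 = 151.6 pbw (target 151.6 pbw)
Glass mass check: batch Σ − ignition loss = 500.0 pbw (the Σ of target masses is 500.0 pbw; against the stated basis, 500.0 pbw — gaps are rounding artifacts).
Adding the batch up: Σ batch = 686.8 pbw; the LOI term Σ batch·LOI equals 186.8 pbw; yield = glass ÷ total batch = 72.80%.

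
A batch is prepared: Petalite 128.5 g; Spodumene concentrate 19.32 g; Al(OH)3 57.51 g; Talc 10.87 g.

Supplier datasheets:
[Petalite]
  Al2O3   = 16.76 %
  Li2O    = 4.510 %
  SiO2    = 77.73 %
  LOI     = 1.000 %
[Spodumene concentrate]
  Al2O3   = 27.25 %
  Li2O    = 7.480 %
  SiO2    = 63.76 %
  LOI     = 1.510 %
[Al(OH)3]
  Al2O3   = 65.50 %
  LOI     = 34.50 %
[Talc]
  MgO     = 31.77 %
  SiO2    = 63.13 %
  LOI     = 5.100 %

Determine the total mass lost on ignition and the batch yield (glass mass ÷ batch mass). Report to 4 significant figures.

LOI loss = 21.97 g; glass = 194.2 g; yield = 89.84%

The whole derivation runs at full float precision from first step to last; the intermediate values are shown with 4-significant-digit rounding across the worked steps — each reported result is rounded just once; derived quantities (totals, LOI, the four compositions, the yield, net glass mass) are recomputed from the batch weights on 194.2 g of glass at full float precision, as written in the problem or the answer.
Material-by-material LOI:
  Petalite: 128.5 × 0.01000 = 1.285 g
  Spodumene concentrate: 19.32 × 0.01510 = 0.2917 g
  Al(OH)3: 57.51 × 0.3450 = 19.84 g
  Talc: 10.87 × 0.05100 = 0.5544 g
Total LOI = 21.97 g
Glass = batch − LOI = 216.2 − 21.97 = 194.2 g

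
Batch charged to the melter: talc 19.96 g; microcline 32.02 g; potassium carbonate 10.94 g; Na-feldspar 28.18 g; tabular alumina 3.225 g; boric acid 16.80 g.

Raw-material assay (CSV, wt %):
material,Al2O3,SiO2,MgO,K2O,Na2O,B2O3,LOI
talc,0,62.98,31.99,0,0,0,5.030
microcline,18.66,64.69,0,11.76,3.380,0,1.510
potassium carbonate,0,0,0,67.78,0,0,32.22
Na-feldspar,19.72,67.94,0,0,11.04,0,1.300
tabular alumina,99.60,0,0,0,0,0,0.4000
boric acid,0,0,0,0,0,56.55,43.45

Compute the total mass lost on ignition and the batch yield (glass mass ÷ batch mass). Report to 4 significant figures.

LOI loss = 12.69 g; glass = 98.43 g; yield = 88.58%

The intermediate values are printed rounded to 4 significant figures across the worked steps; all arithmetic runs at exact precision in every operation. Every reported figure includes exactly one rounding; the derived quantities are recomputed in full precision (the yield, glass mass, totals, six oxide percentages, LOI) from the weighed amounts per 98.43 g of glass as they appear in question or answer.
Per-material ignition loss:
  talc: 19.96 × 0.05030 = 1.004 g
  microcline: 32.02 × 0.01510 = 0.4835 g
  potassium carbonate: 10.94 × 0.3222 = 3.525 g
  Na-feldspar: 28.18 × 0.01300 = 0.3663 g
  tabular alumina: 3.225 × 0.004000 = 0.01290 g
  boric acid: 16.80 × 0.4345 = 7.300 g
Total LOI = 12.69 g
Glass = batch − LOI = 111.1 − 12.69 = 98.43 g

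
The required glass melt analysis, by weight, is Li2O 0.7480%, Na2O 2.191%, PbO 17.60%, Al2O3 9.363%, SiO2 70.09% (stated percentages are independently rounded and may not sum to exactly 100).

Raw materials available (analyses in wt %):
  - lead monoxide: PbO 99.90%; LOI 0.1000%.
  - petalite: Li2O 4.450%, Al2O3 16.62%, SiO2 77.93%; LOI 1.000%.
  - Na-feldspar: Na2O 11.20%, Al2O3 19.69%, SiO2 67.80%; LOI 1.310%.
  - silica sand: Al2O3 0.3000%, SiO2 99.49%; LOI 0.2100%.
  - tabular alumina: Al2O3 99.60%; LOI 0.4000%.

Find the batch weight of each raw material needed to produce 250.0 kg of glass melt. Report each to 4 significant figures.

Working values appear, with 4-significant-figure rounding, at each printed step. All internal work holds full precision in all steps — every reported number is rounded just once — the derived quantities, including LOI, net glass mass, the totals, yield, the five compositions, are rebuilt from the weighed amounts on 250.0 kg of glass in full precision, as set out in question or answer.
Oxide-by-oxide targets in 250.0 kg glass melt:
  Li2O: 0.7480% × 250.0 = 1.870 kg
  Na2O: 2.191% × 250.0 = 5.478 kg
  PbO: 17.60% × 250.0 = 44.00 kg
  Al2O3: 9.363% × 250.0 = 23.41 kg
  SiO2: 70.09% × 250.0 = 175.2 kg
Per-oxide balance check on the weights just shown, relative to the basis at hand (oxide sums agree with the targets inside rounding margins):
  Li2O: 42.02·0.04450 = 1.870 kg (target 1.870 kg)
  Na2O: 48.91·0.1120 = 5.478 kg (target 5.478 kg)
  PbO: 44.04·0.9990 = 44.00 kg (target 44.00 kg)
  Al2O3: 42.02·0.1662 + 48.91·0.1969 + 109.9·0.003000 + 6.490·0.9960 = 23.41 kg (target 23.41 kg)
  SiO2: 42.02·0.7793 + 48.91·0.6780 + 109.9·0.9949 = 175.2 kg (target 175.2 kg)
Consistency of the glass mass: whole batch net of LOI = 250.0 kg (the targets, summed, come to 250.0 kg; against the stated basis, 250.0 kg — gaps are rounding artifacts).
Batch grand total — Σ batch = 251.4 kg; LOI loss = Σ batch·LOI = 1.362 kg; yield = glass ÷ total batch = 99.46%.

Batch per 250.0 kg glass melt:
  lead monoxide: 44.04 kg
  petalite: 42.02 kg
  Na-feldspar: 48.91 kg
  silica sand: 109.9 kg
  tabular alumina: 6.490 kg
Total batch = 251.4 kg; LOI loss = 1.362 kg; yield = 99.46%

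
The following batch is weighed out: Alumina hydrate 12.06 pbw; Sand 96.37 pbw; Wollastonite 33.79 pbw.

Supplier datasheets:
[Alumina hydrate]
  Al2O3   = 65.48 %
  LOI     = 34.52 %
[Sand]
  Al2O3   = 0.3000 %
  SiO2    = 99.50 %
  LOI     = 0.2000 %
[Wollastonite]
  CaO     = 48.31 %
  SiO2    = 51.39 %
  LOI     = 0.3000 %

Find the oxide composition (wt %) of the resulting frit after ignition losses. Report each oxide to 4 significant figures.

In-progress results are shown, rounded to 4 significant figures, across the worked steps; full float precision is carried through every step. Every reported result is rounded exactly once — all derived quantities are re-derived from the batch weights for 137.8 pbw of glass in full precision (the three compositions, net glass mass, totals, yield, LOI), as quoted within either problem or answer.
Oxide masses out of the charge:
  CaO: 33.79·0.4831 = 16.32 pbw
  Al2O3: 12.06·0.6548 + 96.37·0.003000 = 8.186 pbw
  SiO2: 96.37·0.9950 + 33.79·0.5139 = 113.3 pbw
LOI: 12.06·0.3452 + 96.37·0.002000 + 33.79·0.003000 = 4.457 pbw
The glass mass, total less LOI, = 142.2 − 4.457 = 137.8 pbw (= Σ oxide masses)
wt % = 100 × oxide mass / glass mass

Glass mass = 137.8 pbw (batch 142.2 − LOI 4.457).
Composition: CaO 11.85%, Al2O3 5.942%, SiO2 82.21%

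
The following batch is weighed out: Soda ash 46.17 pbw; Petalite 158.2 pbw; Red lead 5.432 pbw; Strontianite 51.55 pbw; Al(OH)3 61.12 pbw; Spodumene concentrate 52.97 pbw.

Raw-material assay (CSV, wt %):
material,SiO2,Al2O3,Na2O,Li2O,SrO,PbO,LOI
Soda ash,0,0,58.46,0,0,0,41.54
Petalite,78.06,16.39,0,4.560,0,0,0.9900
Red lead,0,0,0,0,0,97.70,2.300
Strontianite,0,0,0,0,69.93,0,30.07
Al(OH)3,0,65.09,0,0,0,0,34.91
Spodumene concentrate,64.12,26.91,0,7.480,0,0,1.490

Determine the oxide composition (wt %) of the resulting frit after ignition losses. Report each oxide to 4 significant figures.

Glass mass = 316.9 pbw (batch 375.4 − LOI 58.50).
Composition: SiO2 49.68%, Al2O3 25.23%, Na2O 8.516%, Li2O 3.526%, SrO 11.37%, PbO 1.674%

All arithmetic maintains full float precision from first step to last; the intermediate values appear (rounded to four significant figures) on the page — every reported number takes just one rounding. Derived quantities (totals, the six compositions, glass mass, LOI, the yield) are carried from the batch weights per 316.9 pbw of glass at full precision, as quoted within the problem or the answer.
What the batch supplies per oxide:
  SiO2: 158.2·0.7806 + 52.97·0.6412 = 157.5 pbw
  Al2O3: 158.2·0.1639 + 61.12·0.6509 + 52.97·0.2691 = 79.97 pbw
  Na2O: 46.17·0.5846 = 26.99 pbw
  Li2O: 158.2·0.04560 + 52.97·0.07480 = 11.18 pbw
  SrO: 51.55·0.6993 = 36.05 pbw
  PbO: 5.432·0.9770 = 5.307 pbw
LOI: 46.17·0.4154 + 158.2·0.009900 + 5.432·0.02300 + 51.55·0.3007 + 61.12·0.3491 + 52.97·0.01490 = 58.50 pbw
batch − LOI leaves glass = 375.4 − 58.50 = 316.9 pbw (matching Σ of the oxides)
percent by weight: oxide/glass ×100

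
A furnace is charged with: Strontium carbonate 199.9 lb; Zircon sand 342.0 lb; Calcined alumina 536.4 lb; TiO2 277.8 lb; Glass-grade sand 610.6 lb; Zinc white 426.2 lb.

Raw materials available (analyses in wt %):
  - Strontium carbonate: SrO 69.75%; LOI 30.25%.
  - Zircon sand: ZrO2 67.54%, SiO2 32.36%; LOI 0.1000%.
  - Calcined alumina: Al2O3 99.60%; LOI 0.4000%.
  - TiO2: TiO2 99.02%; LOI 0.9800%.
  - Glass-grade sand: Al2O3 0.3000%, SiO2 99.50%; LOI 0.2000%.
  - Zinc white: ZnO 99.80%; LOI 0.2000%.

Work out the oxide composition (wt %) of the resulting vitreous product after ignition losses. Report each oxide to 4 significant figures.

Glass mass = 2325 lb (batch 2393 − LOI 67.75).
Composition: Al2O3 23.06%, ZrO2 9.934%, TiO2 11.83%, SrO 5.997%, ZnO 18.29%, SiO2 30.89%

Every computation carries full precision from first step to last; the intermediate values appear (rounded to 4 significant figures) within the worked lines. Exactly one rounding is applied to every reported result; all derived quantities (the yield, net glass mass, LOI, the totals, six oxide percentages) are re-derived from the batch weights per 2325 lb of glass at full float precision, as set out in problem or answer.
What the batch supplies per oxide:
  Al2O3: 536.4·0.9960 + 610.6·0.003000 = 536.1 lb
  ZrO2: 342.0·0.6754 = 231.0 lb
  TiO2: 277.8·0.9902 = 275.1 lb
  SrO: 199.9·0.6975 = 139.4 lb
  ZnO: 426.2·0.9980 = 425.3 lb
  SiO2: 342.0·0.3236 + 610.6·0.9950 = 718.2 lb
LOI: 199.9·0.3025 + 342.0·0.001000 + 536.4·0.004000 + 277.8·0.009800 + 610.6·0.002000 + 426.2·0.002000 = 67.75 lb
batch − LOI leaves glass = 2393 − 67.75 = 2325 lb (consistent with Σ oxide mass)
wt % = oxide mass / glass mass × 100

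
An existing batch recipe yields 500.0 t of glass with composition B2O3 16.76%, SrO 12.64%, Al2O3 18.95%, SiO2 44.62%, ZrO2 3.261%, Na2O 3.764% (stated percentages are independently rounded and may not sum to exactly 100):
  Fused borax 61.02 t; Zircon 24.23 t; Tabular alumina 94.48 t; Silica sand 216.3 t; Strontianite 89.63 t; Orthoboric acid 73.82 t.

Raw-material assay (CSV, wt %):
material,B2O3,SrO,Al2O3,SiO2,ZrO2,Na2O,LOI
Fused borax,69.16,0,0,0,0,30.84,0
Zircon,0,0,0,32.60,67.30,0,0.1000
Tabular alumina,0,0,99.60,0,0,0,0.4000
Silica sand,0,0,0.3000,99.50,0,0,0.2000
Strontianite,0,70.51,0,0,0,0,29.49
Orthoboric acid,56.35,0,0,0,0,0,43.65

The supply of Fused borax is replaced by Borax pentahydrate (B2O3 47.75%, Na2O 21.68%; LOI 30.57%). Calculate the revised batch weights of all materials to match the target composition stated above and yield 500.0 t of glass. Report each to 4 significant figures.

Intermediates are printed, with 4-significant-digit rounding, alongside each step; each numeric step carries exact precision at all times; exactly one rounding is applied to every reported result — the derived quantities, including the yield, glass mass, ignition loss, the totals, six oxide percentages, are carried using the weight values per 500.0 t of glass at full precision precisely as stated by the problem or answer text.
Target oxide masses per 500.0 t glass:
  B2O3: 16.76% × 500.0 = 83.80 t
  SrO: 12.64% × 500.0 = 63.20 t
  Al2O3: 18.95% × 500.0 = 94.75 t
  SiO2: 44.62% × 500.0 = 223.1 t
  ZrO2: 3.261% × 500.0 = 16.30 t
  Na2O: 3.764% × 500.0 = 18.82 t
Per-oxide balance check given the weights on record, per the basis as stated (oxide sums agree with the targets given rounding of the digits):
  B2O3: 86.81·0.4775 + 75.15·0.5635 = 83.80 t (target 83.80 t)
  SrO: 89.63·0.7051 = 63.20 t (target 63.20 t)
  Al2O3: 94.48·0.9960 + 216.3·0.003000 = 94.75 t (target 94.75 t)
  SiO2: 24.23·0.3260 + 216.3·0.9950 = 223.1 t (target 223.1 t)
  ZrO2: 24.23·0.6730 = 16.31 t (target 16.30 t)
  Na2O: 86.81·0.2168 = 18.82 t (target 18.82 t)
Consistency of the glass mass: batch Σ − ignition loss = 500.0 t (summing oxide targets gives 500.0 t; with the basis standing at 500.0 t — a pure rounding effect).
Total batch = Σ batch = 586.6 t; the LOI term Σ batch·LOI equals 86.61 t; as yield: glass ÷ batch → 85.24%.

Revised batch per 500.0 t glass:
  Borax pentahydrate: 86.81 t
  Zircon: 24.23 t
  Tabular alumina: 94.48 t
  Silica sand: 216.3 t
  Strontianite: 89.63 t
  Orthoboric acid: 75.15 t
Total batch = 586.6 t; LOI loss = 86.61 t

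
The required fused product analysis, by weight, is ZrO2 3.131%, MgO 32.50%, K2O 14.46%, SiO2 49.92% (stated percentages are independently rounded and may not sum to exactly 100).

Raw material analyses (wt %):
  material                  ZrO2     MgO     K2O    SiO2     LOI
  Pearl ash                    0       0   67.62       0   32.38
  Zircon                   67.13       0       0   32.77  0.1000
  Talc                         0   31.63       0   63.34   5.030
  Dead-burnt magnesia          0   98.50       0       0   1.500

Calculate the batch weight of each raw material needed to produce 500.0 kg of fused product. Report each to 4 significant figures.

Batch per 500.0 kg fused product:
  Pearl ash: 106.9 kg
  Zircon: 23.32 kg
  Talc: 382.0 kg
  Dead-burnt magnesia: 42.31 kg
Total batch = 554.5 kg; LOI loss = 54.49 kg; yield = 90.17%

All internal work keeps full float precision from start to finish. Intermediates appear (rounded to four significant figures) when written out — every reported result is rounded exactly once; the derived quantities (ignition loss, yield, glass mass, totals, four oxide percentages) are computed from the batch weights on 500.0 kg of glass in full float precision as they appear in problem or answer.
Oxide mass targets, per 500.0 kg fused product:
  ZrO2: 3.131% × 500.0 = 15.66 kg
  MgO: 32.50% × 500.0 = 162.5 kg
  K2O: 14.46% × 500.0 = 72.30 kg
  SiO2: 49.92% × 500.0 = 249.6 kg
Per-oxide balance check applying the batch weights above, for the quoted basis mass (every target is met by its sum inside rounding margins):
  ZrO2: 23.32·0.6713 = 15.65 kg (target 15.66 kg)
  MgO: 382.0·0.3163 + 42.31·0.9850 = 162.5 kg (target 162.5 kg)
  K2O: 106.9·0.6762 = 72.29 kg (target 72.30 kg)
  SiO2: 23.32·0.3277 + 382.0·0.6334 = 249.6 kg (target 249.6 kg)
Glass-mass sanity pass: batch total minus LOI = 500.0 kg (oxide target masses add up to 500.1 kg; stated basis 500.0 kg — a pure rounding effect).
Batch grand total — Σ batch = 554.5 kg; LOI loss = Σ batch·LOI = 54.49 kg; as yield: glass ÷ batch → 90.17%.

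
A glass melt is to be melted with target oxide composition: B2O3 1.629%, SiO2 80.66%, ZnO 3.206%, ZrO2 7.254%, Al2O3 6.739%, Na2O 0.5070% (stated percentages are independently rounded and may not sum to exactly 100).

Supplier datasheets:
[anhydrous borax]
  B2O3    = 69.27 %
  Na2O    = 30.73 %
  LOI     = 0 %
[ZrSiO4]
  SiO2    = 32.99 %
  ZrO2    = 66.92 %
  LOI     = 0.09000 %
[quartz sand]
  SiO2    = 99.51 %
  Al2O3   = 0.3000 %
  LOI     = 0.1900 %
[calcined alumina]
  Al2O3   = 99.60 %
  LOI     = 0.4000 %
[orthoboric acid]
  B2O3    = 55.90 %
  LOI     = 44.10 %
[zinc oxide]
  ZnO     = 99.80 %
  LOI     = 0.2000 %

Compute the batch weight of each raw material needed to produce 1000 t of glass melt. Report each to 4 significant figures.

The whole derivation carries exact precision in every operation; intermediates are printed with 4-significant-figure rounding when written out; exactly one rounding goes into every reported value — the derived quantities (the six compositions, net glass mass, LOI, the totals, the yield) are re-derived from the weighed amounts per 1000 t of glass at full float precision exactly as shown in the problem or the answer.
Oxide mass targets, per 1000 t glass melt:
  B2O3: 1.629% × 1000 = 16.29 t
  SiO2: 80.66% × 1000 = 806.6 t
  ZnO: 3.206% × 1000 = 32.06 t
  ZrO2: 7.254% × 1000 = 72.54 t
  Al2O3: 6.739% × 1000 = 67.39 t
  Na2O: 0.5070% × 1000 = 5.070 t
Balance tally, oxide-wise, on the weights just shown, relative to the basis at hand (every target is met by its sum up to rounding of the answer):
  B2O3: 16.50·0.6927 + 8.697·0.5590 = 16.29 t (target 16.29 t)
  SiO2: 108.4·0.3299 + 774.6·0.9951 = 806.6 t (target 806.6 t)
  ZnO: 32.12·0.9980 = 32.06 t (target 32.06 t)
  ZrO2: 108.4·0.6692 = 72.54 t (target 72.54 t)
  Al2O3: 774.6·0.003000 + 65.33·0.9960 = 67.39 t (target 67.39 t)
  Na2O: 16.50·0.3073 = 5.070 t (target 5.070 t)
Consistency of the glass mass: Σ batch − LOI loss = 999.9 t (summing oxide targets gives 1000 t; with the basis standing at 1000 t — deltas are rounding alone).
Batch total: Σ batch = 1006 t; Σ batch·LOI gives LOI loss = 5.730 t; as yield: glass ÷ batch → 99.43%.

Batch per 1000 t glass melt:
  anhydrous borax: 16.50 t
  ZrSiO4: 108.4 t
  quartz sand: 774.6 t
  calcined alumina: 65.33 t
  orthoboric acid: 8.697 t
  zinc oxide: 32.12 t
Total batch = 1006 t; LOI loss = 5.730 t; yield = 99.43%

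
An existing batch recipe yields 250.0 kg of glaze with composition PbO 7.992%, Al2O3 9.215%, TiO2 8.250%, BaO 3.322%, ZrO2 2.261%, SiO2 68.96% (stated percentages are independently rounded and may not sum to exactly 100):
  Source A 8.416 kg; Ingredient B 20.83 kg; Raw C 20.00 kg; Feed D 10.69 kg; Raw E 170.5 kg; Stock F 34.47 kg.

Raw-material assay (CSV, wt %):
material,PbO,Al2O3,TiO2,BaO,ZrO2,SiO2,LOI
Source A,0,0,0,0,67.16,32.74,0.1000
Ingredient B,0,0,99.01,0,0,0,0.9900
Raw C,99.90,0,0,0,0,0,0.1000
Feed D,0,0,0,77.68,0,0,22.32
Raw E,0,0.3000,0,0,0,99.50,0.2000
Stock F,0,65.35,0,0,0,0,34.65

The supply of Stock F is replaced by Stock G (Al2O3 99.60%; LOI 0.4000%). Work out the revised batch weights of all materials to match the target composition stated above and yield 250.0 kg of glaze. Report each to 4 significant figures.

The intermediate values are displayed rounded off to 4 significant digits when written out. The whole derivation holds full float precision at all times; each reported value receives exactly one rounding — all derived quantities (the totals, six oxide percentages, net glass mass, the yield, LOI) are carried using the weight values on 250.0 kg of glass at full precision as they appear in the question or the answer.
Target oxide masses per 250.0 kg glaze:
  PbO: 7.992% × 250.0 = 19.98 kg
  Al2O3: 9.215% × 250.0 = 23.04 kg
  TiO2: 8.250% × 250.0 = 20.62 kg
  BaO: 3.322% × 250.0 = 8.305 kg
  ZrO2: 2.261% × 250.0 = 5.652 kg
  SiO2: 68.96% × 250.0 = 172.4 kg
Verifying the oxide balance applying the batch weights above, at the basis given (summed amounts equal target values given rounding of the digits):
  PbO: 20.00·0.9990 = 19.98 kg (target 19.98 kg)
  Al2O3: 170.5·0.003000 + 22.62·0.9960 = 23.04 kg (target 23.04 kg)
  TiO2: 20.83·0.9901 = 20.62 kg (target 20.62 kg)
  BaO: 10.69·0.7768 = 8.304 kg (target 8.305 kg)
  ZrO2: 8.416·0.6716 = 5.652 kg (target 5.652 kg)
  SiO2: 8.416·0.3274 + 170.5·0.9950 = 172.4 kg (target 172.4 kg)
The glass-mass cross-check: whole batch net of LOI = 250.0 kg (oxide target masses add up to 250.0 kg; versus the stated basis of 250.0 kg — gaps are rounding artifacts).
Total batch = Σ batch = 253.1 kg; ignition loss, Σ(batch × LOI) = 3.052 kg; as yield: glass ÷ batch → 98.79%.

Revised batch per 250.0 kg glaze:
  Source A: 8.416 kg
  Ingredient B: 20.83 kg
  Raw C: 20.00 kg
  Feed D: 10.69 kg
  Raw E: 170.5 kg
  Stock G: 22.62 kg
Total batch = 253.1 kg; LOI loss = 3.052 kg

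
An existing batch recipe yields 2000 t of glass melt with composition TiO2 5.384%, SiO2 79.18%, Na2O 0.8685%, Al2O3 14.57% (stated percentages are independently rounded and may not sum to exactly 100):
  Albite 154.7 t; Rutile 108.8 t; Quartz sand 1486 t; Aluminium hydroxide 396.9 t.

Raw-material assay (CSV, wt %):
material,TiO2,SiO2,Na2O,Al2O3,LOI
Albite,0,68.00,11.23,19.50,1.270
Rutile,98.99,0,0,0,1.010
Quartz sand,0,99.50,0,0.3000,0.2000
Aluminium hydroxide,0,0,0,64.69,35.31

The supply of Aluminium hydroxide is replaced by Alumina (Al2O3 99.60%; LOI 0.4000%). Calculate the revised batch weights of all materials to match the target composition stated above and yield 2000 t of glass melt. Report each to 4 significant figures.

In-progress results are shown (rounded to 4 significant figures) on the page — the working math maintains full float precision at all times; exactly one rounding lands on every reported result; all derived quantities (the yield, the totals, ignition loss, glass mass, four oxide percentages) are carried from the weighed amounts for 2000 t of glass in full precision precisely as stated by question or answer.
The oxide mass targets at 2000 t glass melt:
  TiO2: 5.384% × 2000 = 107.7 t
  SiO2: 79.18% × 2000 = 1584 t
  Na2O: 0.8685% × 2000 = 17.37 t
  Al2O3: 14.57% × 2000 = 291.4 t
Sums-versus-targets review using the reported weights, versus the basis set out (oxide sums agree with the targets once rounding is allowed for):
  TiO2: 108.8·0.9899 = 107.7 t (target 107.7 t)
  SiO2: 154.7·0.6800 + 1486·0.9950 = 1584 t (target 1584 t)
  Na2O: 154.7·0.1123 = 17.37 t (target 17.37 t)
  Al2O3: 154.7·0.1950 + 1486·0.003000 + 257.8·0.9960 = 291.4 t (target 291.4 t)
Glass mass check: batch total minus LOI = 2000 t (oxide target masses add up to 2000 t; against the stated basis, 2000 t — deltas are rounding alone).
Summing the batch: Σ batch = 2007 t; Σ batch·LOI gives LOI loss = 7.067 t; glass ÷ batch gives a yield of 99.65%.

Revised batch per 2000 t glass melt:
  Albite: 154.7 t
  Rutile: 108.8 t
  Quartz sand: 1486 t
  Alumina: 257.8 t
Total batch = 2007 t; LOI loss = 7.067 t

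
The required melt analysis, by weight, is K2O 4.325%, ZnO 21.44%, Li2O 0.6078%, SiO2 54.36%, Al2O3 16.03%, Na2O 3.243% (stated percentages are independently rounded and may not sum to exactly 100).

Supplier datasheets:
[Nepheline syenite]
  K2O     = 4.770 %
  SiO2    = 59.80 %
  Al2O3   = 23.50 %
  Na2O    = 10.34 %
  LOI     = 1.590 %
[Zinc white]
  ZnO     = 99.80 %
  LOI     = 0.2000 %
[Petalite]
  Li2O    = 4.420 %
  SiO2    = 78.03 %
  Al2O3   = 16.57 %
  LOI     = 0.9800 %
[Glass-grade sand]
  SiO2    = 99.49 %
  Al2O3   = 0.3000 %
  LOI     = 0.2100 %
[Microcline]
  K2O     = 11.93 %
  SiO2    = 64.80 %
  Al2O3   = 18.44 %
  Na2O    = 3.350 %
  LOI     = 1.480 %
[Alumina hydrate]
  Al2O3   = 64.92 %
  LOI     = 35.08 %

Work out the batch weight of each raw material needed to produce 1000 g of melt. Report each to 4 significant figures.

The working math holds exact precision throughout. The intermediate values appear, rounded to 4 significant figures, across the worked steps; every reported value is rounded a single time — derived quantities are computed from the weighed amounts per 1000 g of glass at full precision (net glass mass, the six compositions, ignition loss, the yield, the totals) as they appear in problem or answer.
Target oxide masses per 1000 g melt:
  K2O: 4.325% × 1000 = 43.25 g
  ZnO: 21.44% × 1000 = 214.4 g
  Li2O: 0.6078% × 1000 = 6.078 g
  SiO2: 54.36% × 1000 = 543.6 g
  Al2O3: 16.03% × 1000 = 160.3 g
  Na2O: 3.243% × 1000 = 32.43 g
Sums-versus-targets review per the reported batch figures, on the stated basis (summed amounts equal target values net of answer rounding effects):
  K2O: 225.4·0.04770 + 272.4·0.1193 = 43.25 g (target 43.25 g)
  ZnO: 214.8·0.9980 = 214.4 g (target 214.4 g)
  Li2O: 137.5·0.04420 = 6.078 g (target 6.078 g)
  SiO2: 225.4·0.5980 + 137.5·0.7803 + 125.6·0.9949 + 272.4·0.6480 = 543.6 g (target 543.6 g)
  Al2O3: 225.4·0.2350 + 137.5·0.1657 + 125.6·0.003000 + 272.4·0.1844 + 52.28·0.6492 = 160.3 g (target 160.3 g)
  Na2O: 225.4·0.1034 + 272.4·0.03350 = 32.43 g (target 32.43 g)
Glass mass check: batch Σ − ignition loss = 1000 g (the targets, summed, come to 1000 g; against the stated basis, 1000 g — rounding explains the deltas).
Adding the batch up: Σ batch = 1028 g; ignition loss, Σ(batch × LOI) = 28.00 g; yield: glass divided by total = 97.28%.

Batch per 1000 g melt:
  Nepheline syenite: 225.4 g
  Zinc white: 214.8 g
  Petalite: 137.5 g
  Glass-grade sand: 125.6 g
  Microcline: 272.4 g
  Alumina hydrate: 52.28 g
Total batch = 1028 g; LOI loss = 28.00 g; yield = 97.28%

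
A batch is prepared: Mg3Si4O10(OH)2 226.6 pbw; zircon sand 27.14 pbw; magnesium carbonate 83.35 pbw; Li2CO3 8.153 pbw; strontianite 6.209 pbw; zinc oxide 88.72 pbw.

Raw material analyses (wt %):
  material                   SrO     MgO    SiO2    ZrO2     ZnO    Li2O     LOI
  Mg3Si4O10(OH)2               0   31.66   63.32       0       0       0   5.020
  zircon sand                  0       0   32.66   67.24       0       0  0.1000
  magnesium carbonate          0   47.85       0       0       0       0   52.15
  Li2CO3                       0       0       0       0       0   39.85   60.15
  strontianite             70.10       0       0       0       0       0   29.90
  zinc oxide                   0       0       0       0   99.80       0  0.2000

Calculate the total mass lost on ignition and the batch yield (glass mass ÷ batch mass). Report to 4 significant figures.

LOI loss = 61.81 pbw; glass = 378.4 pbw; yield = 85.96%

Values along the way are displayed, with 4-significant-figure rounding, alongside each step. Each numeric step carries full precision in all steps. Each reported value carries a single rounding; all derived quantities are rebuilt from the weighed amounts on 378.4 pbw of glass at full float precision (the totals, yield, LOI, glass mass, six oxide percentages), exactly as printed in the question or the answer.
Each material's LOI contribution:
  Mg3Si4O10(OH)2: 226.6 × 0.05020 = 11.38 pbw
  zircon sand: 27.14 × 0.001000 = 0.02714 pbw
  magnesium carbonate: 83.35 × 0.5215 = 43.47 pbw
  Li2CO3: 8.153 × 0.6015 = 4.904 pbw
  strontianite: 6.209 × 0.2990 = 1.856 pbw
  zinc oxide: 88.72 × 0.002000 = 0.1774 pbw
Total LOI = 61.81 pbw
Glass = batch − LOI = 440.2 − 61.81 = 378.4 pbw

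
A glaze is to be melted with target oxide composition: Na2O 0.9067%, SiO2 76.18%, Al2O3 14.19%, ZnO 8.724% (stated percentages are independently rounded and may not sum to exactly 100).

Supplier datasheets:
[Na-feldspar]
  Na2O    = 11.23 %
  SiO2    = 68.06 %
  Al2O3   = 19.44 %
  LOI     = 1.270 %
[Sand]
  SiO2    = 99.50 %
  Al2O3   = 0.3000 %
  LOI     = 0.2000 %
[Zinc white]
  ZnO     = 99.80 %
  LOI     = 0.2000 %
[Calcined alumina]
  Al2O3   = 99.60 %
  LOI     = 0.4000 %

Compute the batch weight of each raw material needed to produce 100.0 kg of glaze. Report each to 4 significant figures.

The intermediate values appear, with 4-significant-figure rounding, between the steps; the whole derivation holds full float precision in every operation. A single rounding yields each reported value; the derived quantities (yield, LOI, the four compositions, totals, glass mass) are re-derived from the batch weights at 100.0 kg of glass at full float precision, as set out in the question or the answer.
Target oxide masses per 100.0 kg glaze:
  Na2O: 0.9067% × 100.0 = 0.9067 kg
  SiO2: 76.18% × 100.0 = 76.18 kg
  Al2O3: 14.19% × 100.0 = 14.19 kg
  ZnO: 8.724% × 100.0 = 8.724 kg
Verifying the oxide balance applying the batch weights above, under the basis named above (delivered sums recover each target exact up to rounding of places):
  Na2O: 8.074·0.1123 = 0.9067 kg (target 0.9067 kg)
  SiO2: 8.074·0.6806 + 71.04·0.9950 = 76.18 kg (target 76.18 kg)
  Al2O3: 8.074·0.1944 + 71.04·0.003000 + 12.46·0.9960 = 14.19 kg (target 14.19 kg)
  ZnO: 8.741·0.9980 = 8.724 kg (target 8.724 kg)
Glass-mass sanity pass: whole batch net of LOI = 100.0 kg (per-oxide target masses sum to 100.0 kg; the stated basis being 100.0 kg — gaps are rounding artifacts).
Adding the batch up: Σ batch = 100.3 kg; LOI loss = Σ batch·LOI = 0.3119 kg; glass ÷ batch gives a yield of 99.69%.

Batch per 100.0 kg glaze:
  Na-feldspar: 8.074 kg
  Sand: 71.04 kg
  Zinc white: 8.741 kg
  Calcined alumina: 12.46 kg
Total batch = 100.3 kg; LOI loss = 0.3119 kg; yield = 99.69%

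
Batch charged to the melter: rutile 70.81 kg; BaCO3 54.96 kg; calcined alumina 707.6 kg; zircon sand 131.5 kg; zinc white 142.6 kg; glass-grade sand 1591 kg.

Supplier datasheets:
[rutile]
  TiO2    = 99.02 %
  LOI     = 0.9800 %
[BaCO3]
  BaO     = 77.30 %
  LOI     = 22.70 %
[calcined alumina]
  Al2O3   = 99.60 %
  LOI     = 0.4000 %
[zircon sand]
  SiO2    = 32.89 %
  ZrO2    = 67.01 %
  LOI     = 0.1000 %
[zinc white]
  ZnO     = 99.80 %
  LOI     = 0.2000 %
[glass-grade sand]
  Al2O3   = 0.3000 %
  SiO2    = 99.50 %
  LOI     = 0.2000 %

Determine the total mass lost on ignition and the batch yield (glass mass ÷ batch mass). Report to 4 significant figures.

LOI loss = 19.60 kg; glass = 2679 kg; yield = 99.27%

Rounding to four significant digits governs every working value as printed — all arithmetic maintains full float precision at every stage. Each reported number is rounded just once. Derived quantities (ignition loss, totals, yield, the six compositions, glass mass) are computed using the weight values per 2679 kg of glass in full precision, as they appear in problem or answer.
Ignition loss by material:
  rutile: 70.81 × 0.009800 = 0.6939 kg
  BaCO3: 54.96 × 0.2270 = 12.48 kg
  calcined alumina: 707.6 × 0.004000 = 2.830 kg
  zircon sand: 131.5 × 0.001000 = 0.1315 kg
  zinc white: 142.6 × 0.002000 = 0.2852 kg
  glass-grade sand: 1591 × 0.002000 = 3.182 kg
Total LOI = 19.60 kg
Glass = batch − LOI = 2698 − 19.60 = 2679 kg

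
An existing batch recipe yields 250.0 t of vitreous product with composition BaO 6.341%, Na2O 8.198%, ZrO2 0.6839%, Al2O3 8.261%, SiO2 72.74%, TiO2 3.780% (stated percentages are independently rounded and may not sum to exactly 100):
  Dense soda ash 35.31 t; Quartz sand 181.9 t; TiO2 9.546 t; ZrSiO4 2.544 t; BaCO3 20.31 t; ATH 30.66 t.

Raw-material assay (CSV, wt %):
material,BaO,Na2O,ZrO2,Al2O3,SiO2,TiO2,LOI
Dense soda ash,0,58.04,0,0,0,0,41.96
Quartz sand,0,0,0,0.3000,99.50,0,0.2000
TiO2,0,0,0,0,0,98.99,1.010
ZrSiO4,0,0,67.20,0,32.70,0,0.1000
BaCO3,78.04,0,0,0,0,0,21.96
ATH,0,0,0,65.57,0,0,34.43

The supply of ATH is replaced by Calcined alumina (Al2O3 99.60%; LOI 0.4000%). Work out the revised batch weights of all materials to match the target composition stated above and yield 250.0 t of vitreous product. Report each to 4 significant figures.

Revised batch per 250.0 t vitreous product:
  Dense soda ash: 35.31 t
  Quartz sand: 181.9 t
  TiO2: 9.546 t
  ZrSiO4: 2.544 t
  BaCO3: 20.31 t
  Calcined alumina: 20.19 t
Total batch = 269.8 t; LOI loss = 19.82 t

Every computation holds full precision all the way through — mid-chain values appear rounded off to 4 significant digits at each printed step — each reported figure is rounded only once — derived quantities (glass mass, the six compositions, yield, ignition loss, the totals) are recomputed in exact precision starting from the weights per 250.0 t of glass as set out in question or answer.
Oxide-by-oxide targets in 250.0 t vitreous product:
  BaO: 6.341% × 250.0 = 15.85 t
  Na2O: 8.198% × 250.0 = 20.50 t
  ZrO2: 0.6839% × 250.0 = 1.710 t
  Al2O3: 8.261% × 250.0 = 20.65 t
  SiO2: 72.74% × 250.0 = 181.8 t
  TiO2: 3.780% × 250.0 = 9.450 t
Oxide-by-oxide audit applying the batch weights above, at the basis given (summed amounts equal target values net of answer rounding effects):
  BaO: 20.31·0.7804 = 15.85 t (target 15.85 t)
  Na2O: 35.31·0.5804 = 20.49 t (target 20.50 t)
  ZrO2: 2.544·0.6720 = 1.710 t (target 1.710 t)
  Al2O3: 181.9·0.003000 + 20.19·0.9960 = 20.65 t (target 20.65 t)
  SiO2: 181.9·0.9950 + 2.544·0.3270 = 181.8 t (target 181.8 t)
  TiO2: 9.546·0.9899 = 9.450 t (target 9.450 t)
Glass-mass bookkeeping: total charge less LOI = 250.0 t (the targets, summed, come to 250.0 t; stated basis 250.0 t — deltas are rounding alone).
Total batch = Σ batch = 269.8 t; the LOI term Σ batch·LOI equals 19.82 t; yield, glass over the total, = 92.65%.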